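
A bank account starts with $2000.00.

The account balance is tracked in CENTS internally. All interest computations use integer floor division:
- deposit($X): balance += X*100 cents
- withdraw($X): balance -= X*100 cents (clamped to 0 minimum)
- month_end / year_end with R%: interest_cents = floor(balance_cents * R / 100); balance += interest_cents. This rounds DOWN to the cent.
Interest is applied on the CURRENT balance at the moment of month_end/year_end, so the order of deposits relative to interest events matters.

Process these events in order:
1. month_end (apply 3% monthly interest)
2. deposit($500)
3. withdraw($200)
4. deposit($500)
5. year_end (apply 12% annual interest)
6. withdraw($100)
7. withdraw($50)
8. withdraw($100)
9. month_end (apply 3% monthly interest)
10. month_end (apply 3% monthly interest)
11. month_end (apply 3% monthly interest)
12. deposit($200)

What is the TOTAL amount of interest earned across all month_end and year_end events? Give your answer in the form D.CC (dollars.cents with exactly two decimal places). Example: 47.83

Answer: 677.03

Derivation:
After 1 (month_end (apply 3% monthly interest)): balance=$2060.00 total_interest=$60.00
After 2 (deposit($500)): balance=$2560.00 total_interest=$60.00
After 3 (withdraw($200)): balance=$2360.00 total_interest=$60.00
After 4 (deposit($500)): balance=$2860.00 total_interest=$60.00
After 5 (year_end (apply 12% annual interest)): balance=$3203.20 total_interest=$403.20
After 6 (withdraw($100)): balance=$3103.20 total_interest=$403.20
After 7 (withdraw($50)): balance=$3053.20 total_interest=$403.20
After 8 (withdraw($100)): balance=$2953.20 total_interest=$403.20
After 9 (month_end (apply 3% monthly interest)): balance=$3041.79 total_interest=$491.79
After 10 (month_end (apply 3% monthly interest)): balance=$3133.04 total_interest=$583.04
After 11 (month_end (apply 3% monthly interest)): balance=$3227.03 total_interest=$677.03
After 12 (deposit($200)): balance=$3427.03 total_interest=$677.03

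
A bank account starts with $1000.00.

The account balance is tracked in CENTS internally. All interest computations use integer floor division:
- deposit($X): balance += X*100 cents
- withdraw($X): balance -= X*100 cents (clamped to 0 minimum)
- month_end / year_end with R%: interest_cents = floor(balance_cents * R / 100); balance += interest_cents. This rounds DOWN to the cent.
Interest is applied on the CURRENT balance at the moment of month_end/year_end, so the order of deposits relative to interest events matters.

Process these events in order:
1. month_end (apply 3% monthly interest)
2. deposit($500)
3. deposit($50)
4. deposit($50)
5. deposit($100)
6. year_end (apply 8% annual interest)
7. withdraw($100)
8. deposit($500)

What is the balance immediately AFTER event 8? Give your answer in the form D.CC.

After 1 (month_end (apply 3% monthly interest)): balance=$1030.00 total_interest=$30.00
After 2 (deposit($500)): balance=$1530.00 total_interest=$30.00
After 3 (deposit($50)): balance=$1580.00 total_interest=$30.00
After 4 (deposit($50)): balance=$1630.00 total_interest=$30.00
After 5 (deposit($100)): balance=$1730.00 total_interest=$30.00
After 6 (year_end (apply 8% annual interest)): balance=$1868.40 total_interest=$168.40
After 7 (withdraw($100)): balance=$1768.40 total_interest=$168.40
After 8 (deposit($500)): balance=$2268.40 total_interest=$168.40

Answer: 2268.40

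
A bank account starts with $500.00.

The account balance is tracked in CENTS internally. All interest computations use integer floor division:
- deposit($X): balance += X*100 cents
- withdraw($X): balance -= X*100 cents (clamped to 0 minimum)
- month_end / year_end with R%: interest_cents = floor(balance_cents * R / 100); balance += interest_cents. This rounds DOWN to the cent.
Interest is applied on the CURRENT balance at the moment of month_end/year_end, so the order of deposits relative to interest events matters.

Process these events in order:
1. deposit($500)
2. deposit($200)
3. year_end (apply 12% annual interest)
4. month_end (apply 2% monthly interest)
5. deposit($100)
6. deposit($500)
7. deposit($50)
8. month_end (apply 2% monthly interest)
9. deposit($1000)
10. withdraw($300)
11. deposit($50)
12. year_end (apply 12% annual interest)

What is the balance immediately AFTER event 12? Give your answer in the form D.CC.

After 1 (deposit($500)): balance=$1000.00 total_interest=$0.00
After 2 (deposit($200)): balance=$1200.00 total_interest=$0.00
After 3 (year_end (apply 12% annual interest)): balance=$1344.00 total_interest=$144.00
After 4 (month_end (apply 2% monthly interest)): balance=$1370.88 total_interest=$170.88
After 5 (deposit($100)): balance=$1470.88 total_interest=$170.88
After 6 (deposit($500)): balance=$1970.88 total_interest=$170.88
After 7 (deposit($50)): balance=$2020.88 total_interest=$170.88
After 8 (month_end (apply 2% monthly interest)): balance=$2061.29 total_interest=$211.29
After 9 (deposit($1000)): balance=$3061.29 total_interest=$211.29
After 10 (withdraw($300)): balance=$2761.29 total_interest=$211.29
After 11 (deposit($50)): balance=$2811.29 total_interest=$211.29
After 12 (year_end (apply 12% annual interest)): balance=$3148.64 total_interest=$548.64

Answer: 3148.64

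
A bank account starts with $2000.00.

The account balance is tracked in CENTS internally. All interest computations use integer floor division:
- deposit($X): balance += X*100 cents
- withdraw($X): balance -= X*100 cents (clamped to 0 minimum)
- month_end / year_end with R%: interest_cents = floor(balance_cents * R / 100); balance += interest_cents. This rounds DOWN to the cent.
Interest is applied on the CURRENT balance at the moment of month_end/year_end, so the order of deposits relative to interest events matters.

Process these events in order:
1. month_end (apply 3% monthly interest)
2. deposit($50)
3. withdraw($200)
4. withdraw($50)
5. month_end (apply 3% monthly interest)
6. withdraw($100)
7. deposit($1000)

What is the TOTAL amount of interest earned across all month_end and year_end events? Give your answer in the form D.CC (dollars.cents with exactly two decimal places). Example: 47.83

Answer: 115.80

Derivation:
After 1 (month_end (apply 3% monthly interest)): balance=$2060.00 total_interest=$60.00
After 2 (deposit($50)): balance=$2110.00 total_interest=$60.00
After 3 (withdraw($200)): balance=$1910.00 total_interest=$60.00
After 4 (withdraw($50)): balance=$1860.00 total_interest=$60.00
After 5 (month_end (apply 3% monthly interest)): balance=$1915.80 total_interest=$115.80
After 6 (withdraw($100)): balance=$1815.80 total_interest=$115.80
After 7 (deposit($1000)): balance=$2815.80 total_interest=$115.80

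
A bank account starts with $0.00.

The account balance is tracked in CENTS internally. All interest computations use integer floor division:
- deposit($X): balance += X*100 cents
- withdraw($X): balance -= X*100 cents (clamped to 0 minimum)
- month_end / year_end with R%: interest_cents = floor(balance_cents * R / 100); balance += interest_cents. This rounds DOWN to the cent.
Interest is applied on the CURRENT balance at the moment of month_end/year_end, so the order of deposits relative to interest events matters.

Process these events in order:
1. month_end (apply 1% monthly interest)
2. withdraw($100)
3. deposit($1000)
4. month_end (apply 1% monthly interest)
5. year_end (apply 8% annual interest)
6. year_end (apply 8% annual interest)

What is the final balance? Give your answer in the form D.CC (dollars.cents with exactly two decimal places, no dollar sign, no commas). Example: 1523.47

After 1 (month_end (apply 1% monthly interest)): balance=$0.00 total_interest=$0.00
After 2 (withdraw($100)): balance=$0.00 total_interest=$0.00
After 3 (deposit($1000)): balance=$1000.00 total_interest=$0.00
After 4 (month_end (apply 1% monthly interest)): balance=$1010.00 total_interest=$10.00
After 5 (year_end (apply 8% annual interest)): balance=$1090.80 total_interest=$90.80
After 6 (year_end (apply 8% annual interest)): balance=$1178.06 total_interest=$178.06

Answer: 1178.06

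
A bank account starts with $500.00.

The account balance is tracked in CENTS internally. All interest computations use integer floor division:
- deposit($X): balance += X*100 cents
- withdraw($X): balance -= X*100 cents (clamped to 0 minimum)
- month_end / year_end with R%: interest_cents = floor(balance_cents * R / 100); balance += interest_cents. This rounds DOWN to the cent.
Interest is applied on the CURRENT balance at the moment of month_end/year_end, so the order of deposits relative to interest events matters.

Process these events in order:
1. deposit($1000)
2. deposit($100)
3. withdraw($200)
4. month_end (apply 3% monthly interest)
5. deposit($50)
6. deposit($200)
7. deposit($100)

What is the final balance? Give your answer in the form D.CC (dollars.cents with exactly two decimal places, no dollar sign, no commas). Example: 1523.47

Answer: 1792.00

Derivation:
After 1 (deposit($1000)): balance=$1500.00 total_interest=$0.00
After 2 (deposit($100)): balance=$1600.00 total_interest=$0.00
After 3 (withdraw($200)): balance=$1400.00 total_interest=$0.00
After 4 (month_end (apply 3% monthly interest)): balance=$1442.00 total_interest=$42.00
After 5 (deposit($50)): balance=$1492.00 total_interest=$42.00
After 6 (deposit($200)): balance=$1692.00 total_interest=$42.00
After 7 (deposit($100)): balance=$1792.00 total_interest=$42.00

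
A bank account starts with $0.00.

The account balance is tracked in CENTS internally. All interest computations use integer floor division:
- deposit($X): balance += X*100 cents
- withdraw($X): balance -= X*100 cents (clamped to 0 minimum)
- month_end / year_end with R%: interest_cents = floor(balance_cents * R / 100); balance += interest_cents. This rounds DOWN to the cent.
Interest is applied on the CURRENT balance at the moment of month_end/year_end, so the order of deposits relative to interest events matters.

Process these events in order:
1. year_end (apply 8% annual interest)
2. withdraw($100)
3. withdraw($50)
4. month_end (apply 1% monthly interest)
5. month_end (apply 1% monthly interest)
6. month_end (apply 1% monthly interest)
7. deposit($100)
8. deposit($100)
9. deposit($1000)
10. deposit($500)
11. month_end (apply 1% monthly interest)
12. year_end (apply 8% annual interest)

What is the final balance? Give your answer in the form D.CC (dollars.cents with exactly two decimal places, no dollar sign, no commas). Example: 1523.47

Answer: 1854.36

Derivation:
After 1 (year_end (apply 8% annual interest)): balance=$0.00 total_interest=$0.00
After 2 (withdraw($100)): balance=$0.00 total_interest=$0.00
After 3 (withdraw($50)): balance=$0.00 total_interest=$0.00
After 4 (month_end (apply 1% monthly interest)): balance=$0.00 total_interest=$0.00
After 5 (month_end (apply 1% monthly interest)): balance=$0.00 total_interest=$0.00
After 6 (month_end (apply 1% monthly interest)): balance=$0.00 total_interest=$0.00
After 7 (deposit($100)): balance=$100.00 total_interest=$0.00
After 8 (deposit($100)): balance=$200.00 total_interest=$0.00
After 9 (deposit($1000)): balance=$1200.00 total_interest=$0.00
After 10 (deposit($500)): balance=$1700.00 total_interest=$0.00
After 11 (month_end (apply 1% monthly interest)): balance=$1717.00 total_interest=$17.00
After 12 (year_end (apply 8% annual interest)): balance=$1854.36 total_interest=$154.36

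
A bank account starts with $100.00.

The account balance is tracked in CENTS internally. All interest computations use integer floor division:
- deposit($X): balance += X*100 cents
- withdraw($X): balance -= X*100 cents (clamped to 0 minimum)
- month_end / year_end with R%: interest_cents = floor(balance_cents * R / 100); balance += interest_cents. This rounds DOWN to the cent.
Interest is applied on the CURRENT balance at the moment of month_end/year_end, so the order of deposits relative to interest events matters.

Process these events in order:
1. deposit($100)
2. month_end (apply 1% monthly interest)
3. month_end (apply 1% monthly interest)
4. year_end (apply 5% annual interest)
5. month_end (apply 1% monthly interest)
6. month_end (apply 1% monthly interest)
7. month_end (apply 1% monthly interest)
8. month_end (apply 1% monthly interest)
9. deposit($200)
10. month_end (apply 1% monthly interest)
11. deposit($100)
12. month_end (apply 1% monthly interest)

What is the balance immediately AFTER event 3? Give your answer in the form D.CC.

Answer: 204.02

Derivation:
After 1 (deposit($100)): balance=$200.00 total_interest=$0.00
After 2 (month_end (apply 1% monthly interest)): balance=$202.00 total_interest=$2.00
After 3 (month_end (apply 1% monthly interest)): balance=$204.02 total_interest=$4.02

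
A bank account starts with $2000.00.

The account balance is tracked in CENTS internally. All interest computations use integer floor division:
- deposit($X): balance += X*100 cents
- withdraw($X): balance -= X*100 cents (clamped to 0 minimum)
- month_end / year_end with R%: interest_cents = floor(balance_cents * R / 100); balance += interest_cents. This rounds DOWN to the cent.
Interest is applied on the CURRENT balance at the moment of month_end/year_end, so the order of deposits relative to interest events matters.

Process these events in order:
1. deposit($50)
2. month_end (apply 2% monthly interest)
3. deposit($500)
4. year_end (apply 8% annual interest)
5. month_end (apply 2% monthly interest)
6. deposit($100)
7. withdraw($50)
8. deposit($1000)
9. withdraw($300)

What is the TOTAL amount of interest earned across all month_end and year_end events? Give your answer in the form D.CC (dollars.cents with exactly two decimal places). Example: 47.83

Answer: 304.24

Derivation:
After 1 (deposit($50)): balance=$2050.00 total_interest=$0.00
After 2 (month_end (apply 2% monthly interest)): balance=$2091.00 total_interest=$41.00
After 3 (deposit($500)): balance=$2591.00 total_interest=$41.00
After 4 (year_end (apply 8% annual interest)): balance=$2798.28 total_interest=$248.28
After 5 (month_end (apply 2% monthly interest)): balance=$2854.24 total_interest=$304.24
After 6 (deposit($100)): balance=$2954.24 total_interest=$304.24
After 7 (withdraw($50)): balance=$2904.24 total_interest=$304.24
After 8 (deposit($1000)): balance=$3904.24 total_interest=$304.24
After 9 (withdraw($300)): balance=$3604.24 total_interest=$304.24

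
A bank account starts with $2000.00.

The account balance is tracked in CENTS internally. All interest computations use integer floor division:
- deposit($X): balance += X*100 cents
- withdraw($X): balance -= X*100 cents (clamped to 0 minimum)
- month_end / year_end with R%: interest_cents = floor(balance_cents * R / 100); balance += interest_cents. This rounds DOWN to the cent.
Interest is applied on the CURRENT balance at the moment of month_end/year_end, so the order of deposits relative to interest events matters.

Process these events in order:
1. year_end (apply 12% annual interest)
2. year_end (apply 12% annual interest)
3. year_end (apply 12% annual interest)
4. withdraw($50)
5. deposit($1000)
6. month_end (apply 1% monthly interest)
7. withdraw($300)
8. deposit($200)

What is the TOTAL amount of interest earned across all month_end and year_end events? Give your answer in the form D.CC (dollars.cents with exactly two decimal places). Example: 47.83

Answer: 847.44

Derivation:
After 1 (year_end (apply 12% annual interest)): balance=$2240.00 total_interest=$240.00
After 2 (year_end (apply 12% annual interest)): balance=$2508.80 total_interest=$508.80
After 3 (year_end (apply 12% annual interest)): balance=$2809.85 total_interest=$809.85
After 4 (withdraw($50)): balance=$2759.85 total_interest=$809.85
After 5 (deposit($1000)): balance=$3759.85 total_interest=$809.85
After 6 (month_end (apply 1% monthly interest)): balance=$3797.44 total_interest=$847.44
After 7 (withdraw($300)): balance=$3497.44 total_interest=$847.44
After 8 (deposit($200)): balance=$3697.44 total_interest=$847.44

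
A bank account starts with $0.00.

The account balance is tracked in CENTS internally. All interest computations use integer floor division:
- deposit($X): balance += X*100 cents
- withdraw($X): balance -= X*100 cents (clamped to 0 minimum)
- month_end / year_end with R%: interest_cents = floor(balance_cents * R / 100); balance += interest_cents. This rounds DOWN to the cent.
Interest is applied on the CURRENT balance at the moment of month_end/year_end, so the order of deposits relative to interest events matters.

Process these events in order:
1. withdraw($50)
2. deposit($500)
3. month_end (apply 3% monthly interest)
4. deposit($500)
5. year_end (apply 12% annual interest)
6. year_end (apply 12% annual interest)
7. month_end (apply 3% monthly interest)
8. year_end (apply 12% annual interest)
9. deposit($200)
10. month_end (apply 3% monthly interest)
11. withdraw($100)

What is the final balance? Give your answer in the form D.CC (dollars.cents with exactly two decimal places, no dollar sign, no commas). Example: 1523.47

Answer: 1618.82

Derivation:
After 1 (withdraw($50)): balance=$0.00 total_interest=$0.00
After 2 (deposit($500)): balance=$500.00 total_interest=$0.00
After 3 (month_end (apply 3% monthly interest)): balance=$515.00 total_interest=$15.00
After 4 (deposit($500)): balance=$1015.00 total_interest=$15.00
After 5 (year_end (apply 12% annual interest)): balance=$1136.80 total_interest=$136.80
After 6 (year_end (apply 12% annual interest)): balance=$1273.21 total_interest=$273.21
After 7 (month_end (apply 3% monthly interest)): balance=$1311.40 total_interest=$311.40
After 8 (year_end (apply 12% annual interest)): balance=$1468.76 total_interest=$468.76
After 9 (deposit($200)): balance=$1668.76 total_interest=$468.76
After 10 (month_end (apply 3% monthly interest)): balance=$1718.82 total_interest=$518.82
After 11 (withdraw($100)): balance=$1618.82 total_interest=$518.82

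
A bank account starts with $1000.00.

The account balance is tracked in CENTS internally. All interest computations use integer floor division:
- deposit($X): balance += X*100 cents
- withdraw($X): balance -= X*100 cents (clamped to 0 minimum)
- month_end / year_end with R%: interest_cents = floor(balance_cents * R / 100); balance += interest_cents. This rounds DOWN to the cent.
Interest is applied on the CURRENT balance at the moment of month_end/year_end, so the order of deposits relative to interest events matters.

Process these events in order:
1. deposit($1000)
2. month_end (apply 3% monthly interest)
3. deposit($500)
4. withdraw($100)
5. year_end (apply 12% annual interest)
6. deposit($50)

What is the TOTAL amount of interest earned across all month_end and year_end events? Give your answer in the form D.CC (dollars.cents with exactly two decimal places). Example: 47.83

After 1 (deposit($1000)): balance=$2000.00 total_interest=$0.00
After 2 (month_end (apply 3% monthly interest)): balance=$2060.00 total_interest=$60.00
After 3 (deposit($500)): balance=$2560.00 total_interest=$60.00
After 4 (withdraw($100)): balance=$2460.00 total_interest=$60.00
After 5 (year_end (apply 12% annual interest)): balance=$2755.20 total_interest=$355.20
After 6 (deposit($50)): balance=$2805.20 total_interest=$355.20

Answer: 355.20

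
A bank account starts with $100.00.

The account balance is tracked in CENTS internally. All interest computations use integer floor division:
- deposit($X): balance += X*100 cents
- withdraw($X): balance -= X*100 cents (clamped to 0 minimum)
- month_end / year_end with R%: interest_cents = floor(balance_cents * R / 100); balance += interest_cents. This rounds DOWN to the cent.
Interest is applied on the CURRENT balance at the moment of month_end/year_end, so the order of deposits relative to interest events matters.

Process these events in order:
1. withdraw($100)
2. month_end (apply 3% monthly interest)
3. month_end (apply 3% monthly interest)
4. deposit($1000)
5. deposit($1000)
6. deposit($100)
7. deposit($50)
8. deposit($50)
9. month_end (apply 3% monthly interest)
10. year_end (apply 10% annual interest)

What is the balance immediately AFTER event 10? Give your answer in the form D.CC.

Answer: 2492.60

Derivation:
After 1 (withdraw($100)): balance=$0.00 total_interest=$0.00
After 2 (month_end (apply 3% monthly interest)): balance=$0.00 total_interest=$0.00
After 3 (month_end (apply 3% monthly interest)): balance=$0.00 total_interest=$0.00
After 4 (deposit($1000)): balance=$1000.00 total_interest=$0.00
After 5 (deposit($1000)): balance=$2000.00 total_interest=$0.00
After 6 (deposit($100)): balance=$2100.00 total_interest=$0.00
After 7 (deposit($50)): balance=$2150.00 total_interest=$0.00
After 8 (deposit($50)): balance=$2200.00 total_interest=$0.00
After 9 (month_end (apply 3% monthly interest)): balance=$2266.00 total_interest=$66.00
After 10 (year_end (apply 10% annual interest)): balance=$2492.60 total_interest=$292.60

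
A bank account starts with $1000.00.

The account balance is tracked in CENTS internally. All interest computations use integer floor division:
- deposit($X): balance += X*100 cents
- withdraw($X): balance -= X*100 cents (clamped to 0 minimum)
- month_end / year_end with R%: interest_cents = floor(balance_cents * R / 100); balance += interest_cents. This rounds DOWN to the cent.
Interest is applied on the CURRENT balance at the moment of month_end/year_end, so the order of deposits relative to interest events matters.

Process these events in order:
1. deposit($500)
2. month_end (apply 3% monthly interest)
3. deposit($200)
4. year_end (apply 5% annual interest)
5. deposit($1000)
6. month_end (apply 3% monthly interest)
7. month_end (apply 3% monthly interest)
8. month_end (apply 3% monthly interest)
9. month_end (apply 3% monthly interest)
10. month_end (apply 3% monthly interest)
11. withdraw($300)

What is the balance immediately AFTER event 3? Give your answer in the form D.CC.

After 1 (deposit($500)): balance=$1500.00 total_interest=$0.00
After 2 (month_end (apply 3% monthly interest)): balance=$1545.00 total_interest=$45.00
After 3 (deposit($200)): balance=$1745.00 total_interest=$45.00

Answer: 1745.00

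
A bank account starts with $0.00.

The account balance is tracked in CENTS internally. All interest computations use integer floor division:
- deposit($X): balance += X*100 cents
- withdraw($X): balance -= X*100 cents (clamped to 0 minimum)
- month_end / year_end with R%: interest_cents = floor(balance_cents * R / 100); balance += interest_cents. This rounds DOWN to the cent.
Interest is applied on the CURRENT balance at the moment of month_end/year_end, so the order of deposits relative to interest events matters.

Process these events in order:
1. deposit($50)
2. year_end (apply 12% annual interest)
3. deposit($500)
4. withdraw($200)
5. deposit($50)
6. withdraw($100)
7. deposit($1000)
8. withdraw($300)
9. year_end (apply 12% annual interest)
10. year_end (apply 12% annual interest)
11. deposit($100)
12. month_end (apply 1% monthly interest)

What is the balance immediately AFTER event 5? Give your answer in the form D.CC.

Answer: 406.00

Derivation:
After 1 (deposit($50)): balance=$50.00 total_interest=$0.00
After 2 (year_end (apply 12% annual interest)): balance=$56.00 total_interest=$6.00
After 3 (deposit($500)): balance=$556.00 total_interest=$6.00
After 4 (withdraw($200)): balance=$356.00 total_interest=$6.00
After 5 (deposit($50)): balance=$406.00 total_interest=$6.00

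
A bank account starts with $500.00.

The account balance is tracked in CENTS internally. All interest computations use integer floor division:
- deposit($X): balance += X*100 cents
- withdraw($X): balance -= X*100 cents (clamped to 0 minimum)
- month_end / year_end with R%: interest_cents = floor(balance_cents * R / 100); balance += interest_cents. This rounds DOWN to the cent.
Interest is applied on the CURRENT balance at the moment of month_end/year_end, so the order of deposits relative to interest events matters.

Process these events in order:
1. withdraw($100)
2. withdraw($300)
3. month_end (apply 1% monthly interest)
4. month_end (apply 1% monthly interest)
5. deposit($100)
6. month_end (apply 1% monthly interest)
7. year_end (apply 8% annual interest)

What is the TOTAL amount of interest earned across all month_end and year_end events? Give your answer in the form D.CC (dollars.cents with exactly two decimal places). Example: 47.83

Answer: 20.35

Derivation:
After 1 (withdraw($100)): balance=$400.00 total_interest=$0.00
After 2 (withdraw($300)): balance=$100.00 total_interest=$0.00
After 3 (month_end (apply 1% monthly interest)): balance=$101.00 total_interest=$1.00
After 4 (month_end (apply 1% monthly interest)): balance=$102.01 total_interest=$2.01
After 5 (deposit($100)): balance=$202.01 total_interest=$2.01
After 6 (month_end (apply 1% monthly interest)): balance=$204.03 total_interest=$4.03
After 7 (year_end (apply 8% annual interest)): balance=$220.35 total_interest=$20.35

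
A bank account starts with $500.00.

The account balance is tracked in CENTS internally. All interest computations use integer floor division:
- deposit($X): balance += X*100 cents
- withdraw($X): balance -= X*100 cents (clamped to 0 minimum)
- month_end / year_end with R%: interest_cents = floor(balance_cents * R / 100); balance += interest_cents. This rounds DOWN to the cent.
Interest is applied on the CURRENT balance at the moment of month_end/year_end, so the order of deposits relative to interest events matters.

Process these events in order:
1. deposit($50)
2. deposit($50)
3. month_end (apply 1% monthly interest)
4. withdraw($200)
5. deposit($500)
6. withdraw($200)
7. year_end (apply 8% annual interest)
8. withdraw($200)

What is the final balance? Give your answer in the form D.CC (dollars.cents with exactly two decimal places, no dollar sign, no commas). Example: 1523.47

After 1 (deposit($50)): balance=$550.00 total_interest=$0.00
After 2 (deposit($50)): balance=$600.00 total_interest=$0.00
After 3 (month_end (apply 1% monthly interest)): balance=$606.00 total_interest=$6.00
After 4 (withdraw($200)): balance=$406.00 total_interest=$6.00
After 5 (deposit($500)): balance=$906.00 total_interest=$6.00
After 6 (withdraw($200)): balance=$706.00 total_interest=$6.00
After 7 (year_end (apply 8% annual interest)): balance=$762.48 total_interest=$62.48
After 8 (withdraw($200)): balance=$562.48 total_interest=$62.48

Answer: 562.48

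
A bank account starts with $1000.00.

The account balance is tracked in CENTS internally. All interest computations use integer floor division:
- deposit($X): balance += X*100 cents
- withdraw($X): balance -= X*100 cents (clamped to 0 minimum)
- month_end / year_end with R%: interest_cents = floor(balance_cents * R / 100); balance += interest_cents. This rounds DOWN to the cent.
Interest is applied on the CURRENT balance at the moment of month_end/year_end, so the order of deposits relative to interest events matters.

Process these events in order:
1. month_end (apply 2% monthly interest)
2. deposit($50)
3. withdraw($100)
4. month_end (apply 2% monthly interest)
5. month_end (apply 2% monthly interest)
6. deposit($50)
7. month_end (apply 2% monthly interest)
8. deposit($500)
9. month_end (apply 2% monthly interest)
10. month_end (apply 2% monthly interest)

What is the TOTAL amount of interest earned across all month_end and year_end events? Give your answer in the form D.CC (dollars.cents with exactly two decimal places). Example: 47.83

After 1 (month_end (apply 2% monthly interest)): balance=$1020.00 total_interest=$20.00
After 2 (deposit($50)): balance=$1070.00 total_interest=$20.00
After 3 (withdraw($100)): balance=$970.00 total_interest=$20.00
After 4 (month_end (apply 2% monthly interest)): balance=$989.40 total_interest=$39.40
After 5 (month_end (apply 2% monthly interest)): balance=$1009.18 total_interest=$59.18
After 6 (deposit($50)): balance=$1059.18 total_interest=$59.18
After 7 (month_end (apply 2% monthly interest)): balance=$1080.36 total_interest=$80.36
After 8 (deposit($500)): balance=$1580.36 total_interest=$80.36
After 9 (month_end (apply 2% monthly interest)): balance=$1611.96 total_interest=$111.96
After 10 (month_end (apply 2% monthly interest)): balance=$1644.19 total_interest=$144.19

Answer: 144.19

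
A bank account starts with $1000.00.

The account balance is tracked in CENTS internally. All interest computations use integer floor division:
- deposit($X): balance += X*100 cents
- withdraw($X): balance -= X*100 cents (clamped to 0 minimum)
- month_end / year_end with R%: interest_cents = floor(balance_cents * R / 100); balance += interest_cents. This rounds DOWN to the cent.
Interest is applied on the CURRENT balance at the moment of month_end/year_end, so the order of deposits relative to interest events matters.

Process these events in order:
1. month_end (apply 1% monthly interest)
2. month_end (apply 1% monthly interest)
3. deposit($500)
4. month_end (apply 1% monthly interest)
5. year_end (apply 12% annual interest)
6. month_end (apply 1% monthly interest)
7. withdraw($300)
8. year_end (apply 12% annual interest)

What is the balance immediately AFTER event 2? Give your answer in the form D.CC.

After 1 (month_end (apply 1% monthly interest)): balance=$1010.00 total_interest=$10.00
After 2 (month_end (apply 1% monthly interest)): balance=$1020.10 total_interest=$20.10

Answer: 1020.10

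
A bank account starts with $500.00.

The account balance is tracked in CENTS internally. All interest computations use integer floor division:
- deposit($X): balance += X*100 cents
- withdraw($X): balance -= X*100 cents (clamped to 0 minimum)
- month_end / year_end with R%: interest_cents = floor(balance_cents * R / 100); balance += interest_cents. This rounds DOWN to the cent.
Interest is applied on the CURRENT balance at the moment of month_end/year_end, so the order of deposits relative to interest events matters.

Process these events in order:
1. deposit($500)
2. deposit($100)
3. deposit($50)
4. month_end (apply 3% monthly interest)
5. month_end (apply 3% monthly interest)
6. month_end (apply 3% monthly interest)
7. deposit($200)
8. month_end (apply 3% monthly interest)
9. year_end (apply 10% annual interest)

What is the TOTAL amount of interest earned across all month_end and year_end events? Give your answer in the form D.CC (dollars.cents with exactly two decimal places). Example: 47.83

After 1 (deposit($500)): balance=$1000.00 total_interest=$0.00
After 2 (deposit($100)): balance=$1100.00 total_interest=$0.00
After 3 (deposit($50)): balance=$1150.00 total_interest=$0.00
After 4 (month_end (apply 3% monthly interest)): balance=$1184.50 total_interest=$34.50
After 5 (month_end (apply 3% monthly interest)): balance=$1220.03 total_interest=$70.03
After 6 (month_end (apply 3% monthly interest)): balance=$1256.63 total_interest=$106.63
After 7 (deposit($200)): balance=$1456.63 total_interest=$106.63
After 8 (month_end (apply 3% monthly interest)): balance=$1500.32 total_interest=$150.32
After 9 (year_end (apply 10% annual interest)): balance=$1650.35 total_interest=$300.35

Answer: 300.35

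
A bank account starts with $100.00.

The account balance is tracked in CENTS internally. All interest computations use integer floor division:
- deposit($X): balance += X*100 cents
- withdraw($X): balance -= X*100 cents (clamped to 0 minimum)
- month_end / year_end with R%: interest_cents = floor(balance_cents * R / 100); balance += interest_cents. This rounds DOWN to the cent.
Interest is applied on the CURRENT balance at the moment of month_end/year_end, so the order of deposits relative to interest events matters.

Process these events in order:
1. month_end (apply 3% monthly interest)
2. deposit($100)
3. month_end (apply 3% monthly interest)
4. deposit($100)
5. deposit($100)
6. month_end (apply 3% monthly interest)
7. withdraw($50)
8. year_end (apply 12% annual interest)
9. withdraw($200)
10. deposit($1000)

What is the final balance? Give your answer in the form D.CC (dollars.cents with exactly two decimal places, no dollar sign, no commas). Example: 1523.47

After 1 (month_end (apply 3% monthly interest)): balance=$103.00 total_interest=$3.00
After 2 (deposit($100)): balance=$203.00 total_interest=$3.00
After 3 (month_end (apply 3% monthly interest)): balance=$209.09 total_interest=$9.09
After 4 (deposit($100)): balance=$309.09 total_interest=$9.09
After 5 (deposit($100)): balance=$409.09 total_interest=$9.09
After 6 (month_end (apply 3% monthly interest)): balance=$421.36 total_interest=$21.36
After 7 (withdraw($50)): balance=$371.36 total_interest=$21.36
After 8 (year_end (apply 12% annual interest)): balance=$415.92 total_interest=$65.92
After 9 (withdraw($200)): balance=$215.92 total_interest=$65.92
After 10 (deposit($1000)): balance=$1215.92 total_interest=$65.92

Answer: 1215.92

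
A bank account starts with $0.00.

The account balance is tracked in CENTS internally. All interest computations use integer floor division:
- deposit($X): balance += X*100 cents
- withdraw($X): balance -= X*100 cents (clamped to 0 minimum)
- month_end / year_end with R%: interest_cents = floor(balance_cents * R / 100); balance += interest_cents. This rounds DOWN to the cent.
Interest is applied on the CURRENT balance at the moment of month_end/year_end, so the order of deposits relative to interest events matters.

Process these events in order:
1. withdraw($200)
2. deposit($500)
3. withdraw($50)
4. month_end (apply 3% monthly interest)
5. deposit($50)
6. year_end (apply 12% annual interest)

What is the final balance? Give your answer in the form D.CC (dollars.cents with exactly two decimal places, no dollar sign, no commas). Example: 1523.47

Answer: 575.12

Derivation:
After 1 (withdraw($200)): balance=$0.00 total_interest=$0.00
After 2 (deposit($500)): balance=$500.00 total_interest=$0.00
After 3 (withdraw($50)): balance=$450.00 total_interest=$0.00
After 4 (month_end (apply 3% monthly interest)): balance=$463.50 total_interest=$13.50
After 5 (deposit($50)): balance=$513.50 total_interest=$13.50
After 6 (year_end (apply 12% annual interest)): balance=$575.12 total_interest=$75.12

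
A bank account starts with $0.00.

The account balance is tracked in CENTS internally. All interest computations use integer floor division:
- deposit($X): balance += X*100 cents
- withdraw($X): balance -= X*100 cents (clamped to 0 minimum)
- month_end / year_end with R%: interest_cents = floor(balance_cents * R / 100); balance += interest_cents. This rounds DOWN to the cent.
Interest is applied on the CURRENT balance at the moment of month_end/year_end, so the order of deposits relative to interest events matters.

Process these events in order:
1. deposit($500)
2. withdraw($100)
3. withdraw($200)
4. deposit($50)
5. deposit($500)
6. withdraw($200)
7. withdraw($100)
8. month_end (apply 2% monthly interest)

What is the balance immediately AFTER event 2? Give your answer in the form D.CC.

Answer: 400.00

Derivation:
After 1 (deposit($500)): balance=$500.00 total_interest=$0.00
After 2 (withdraw($100)): balance=$400.00 total_interest=$0.00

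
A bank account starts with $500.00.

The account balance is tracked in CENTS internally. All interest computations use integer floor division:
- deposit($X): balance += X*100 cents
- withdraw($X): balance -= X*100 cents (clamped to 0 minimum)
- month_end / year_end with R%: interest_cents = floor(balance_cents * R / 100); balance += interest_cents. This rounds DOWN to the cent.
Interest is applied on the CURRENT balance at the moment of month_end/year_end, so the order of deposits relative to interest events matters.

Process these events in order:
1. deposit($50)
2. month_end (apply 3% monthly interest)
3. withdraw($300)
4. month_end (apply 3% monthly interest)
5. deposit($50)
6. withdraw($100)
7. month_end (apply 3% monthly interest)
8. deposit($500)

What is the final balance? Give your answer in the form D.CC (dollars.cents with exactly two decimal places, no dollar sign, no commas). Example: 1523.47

After 1 (deposit($50)): balance=$550.00 total_interest=$0.00
After 2 (month_end (apply 3% monthly interest)): balance=$566.50 total_interest=$16.50
After 3 (withdraw($300)): balance=$266.50 total_interest=$16.50
After 4 (month_end (apply 3% monthly interest)): balance=$274.49 total_interest=$24.49
After 5 (deposit($50)): balance=$324.49 total_interest=$24.49
After 6 (withdraw($100)): balance=$224.49 total_interest=$24.49
After 7 (month_end (apply 3% monthly interest)): balance=$231.22 total_interest=$31.22
After 8 (deposit($500)): balance=$731.22 total_interest=$31.22

Answer: 731.22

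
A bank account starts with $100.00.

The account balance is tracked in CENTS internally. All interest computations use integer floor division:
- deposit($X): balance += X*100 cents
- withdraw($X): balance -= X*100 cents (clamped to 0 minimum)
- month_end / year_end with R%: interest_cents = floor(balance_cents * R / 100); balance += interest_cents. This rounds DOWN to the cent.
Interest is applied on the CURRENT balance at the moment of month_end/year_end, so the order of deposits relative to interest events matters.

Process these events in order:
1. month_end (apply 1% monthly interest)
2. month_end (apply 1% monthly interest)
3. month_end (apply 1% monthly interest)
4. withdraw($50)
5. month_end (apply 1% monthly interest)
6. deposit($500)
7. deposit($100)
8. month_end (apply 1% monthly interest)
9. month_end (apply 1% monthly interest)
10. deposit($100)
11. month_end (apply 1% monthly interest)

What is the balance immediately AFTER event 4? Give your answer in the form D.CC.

After 1 (month_end (apply 1% monthly interest)): balance=$101.00 total_interest=$1.00
After 2 (month_end (apply 1% monthly interest)): balance=$102.01 total_interest=$2.01
After 3 (month_end (apply 1% monthly interest)): balance=$103.03 total_interest=$3.03
After 4 (withdraw($50)): balance=$53.03 total_interest=$3.03

Answer: 53.03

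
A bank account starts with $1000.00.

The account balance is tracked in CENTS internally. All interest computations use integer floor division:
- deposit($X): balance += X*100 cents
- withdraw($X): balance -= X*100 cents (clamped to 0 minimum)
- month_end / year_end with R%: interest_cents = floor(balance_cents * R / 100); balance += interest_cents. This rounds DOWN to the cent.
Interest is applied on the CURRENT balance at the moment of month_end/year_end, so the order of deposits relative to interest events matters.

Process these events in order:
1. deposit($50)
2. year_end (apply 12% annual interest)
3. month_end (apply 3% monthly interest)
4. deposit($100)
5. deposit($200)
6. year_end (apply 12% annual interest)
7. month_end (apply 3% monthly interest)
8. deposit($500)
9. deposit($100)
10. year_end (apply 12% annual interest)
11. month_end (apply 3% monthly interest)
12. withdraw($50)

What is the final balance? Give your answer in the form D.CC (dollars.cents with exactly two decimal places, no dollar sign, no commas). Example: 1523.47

After 1 (deposit($50)): balance=$1050.00 total_interest=$0.00
After 2 (year_end (apply 12% annual interest)): balance=$1176.00 total_interest=$126.00
After 3 (month_end (apply 3% monthly interest)): balance=$1211.28 total_interest=$161.28
After 4 (deposit($100)): balance=$1311.28 total_interest=$161.28
After 5 (deposit($200)): balance=$1511.28 total_interest=$161.28
After 6 (year_end (apply 12% annual interest)): balance=$1692.63 total_interest=$342.63
After 7 (month_end (apply 3% monthly interest)): balance=$1743.40 total_interest=$393.40
After 8 (deposit($500)): balance=$2243.40 total_interest=$393.40
After 9 (deposit($100)): balance=$2343.40 total_interest=$393.40
After 10 (year_end (apply 12% annual interest)): balance=$2624.60 total_interest=$674.60
After 11 (month_end (apply 3% monthly interest)): balance=$2703.33 total_interest=$753.33
After 12 (withdraw($50)): balance=$2653.33 total_interest=$753.33

Answer: 2653.33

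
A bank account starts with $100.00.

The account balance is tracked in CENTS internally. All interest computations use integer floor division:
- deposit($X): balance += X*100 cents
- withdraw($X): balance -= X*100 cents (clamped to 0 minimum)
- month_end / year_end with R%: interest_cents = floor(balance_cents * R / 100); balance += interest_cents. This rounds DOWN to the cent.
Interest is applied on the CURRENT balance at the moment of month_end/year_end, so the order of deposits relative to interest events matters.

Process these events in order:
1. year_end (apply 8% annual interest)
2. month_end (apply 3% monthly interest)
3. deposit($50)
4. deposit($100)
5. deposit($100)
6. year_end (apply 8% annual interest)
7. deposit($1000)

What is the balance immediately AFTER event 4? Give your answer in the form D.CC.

After 1 (year_end (apply 8% annual interest)): balance=$108.00 total_interest=$8.00
After 2 (month_end (apply 3% monthly interest)): balance=$111.24 total_interest=$11.24
After 3 (deposit($50)): balance=$161.24 total_interest=$11.24
After 4 (deposit($100)): balance=$261.24 total_interest=$11.24

Answer: 261.24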